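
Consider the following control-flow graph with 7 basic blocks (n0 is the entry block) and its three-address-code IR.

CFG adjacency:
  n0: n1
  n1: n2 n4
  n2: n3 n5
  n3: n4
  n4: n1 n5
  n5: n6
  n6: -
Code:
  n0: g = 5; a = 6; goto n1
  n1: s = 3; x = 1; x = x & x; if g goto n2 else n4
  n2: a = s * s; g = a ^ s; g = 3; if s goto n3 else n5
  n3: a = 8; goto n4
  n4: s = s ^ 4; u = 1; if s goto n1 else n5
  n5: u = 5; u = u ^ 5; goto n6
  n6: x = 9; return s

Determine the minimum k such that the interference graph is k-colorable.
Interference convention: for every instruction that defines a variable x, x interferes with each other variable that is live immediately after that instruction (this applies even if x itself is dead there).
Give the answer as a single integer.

Block summaries:
  n0: def={a,g} ue=∅
  n1: def={s,x} ue={g}
  n2: def={a,g} ue={s}
  n3: def={a} ue=∅
  n4: def={s,u} ue={s}
  n5: def={u} ue=∅
  n6: def={x} ue={s}

Liveness:
  n0: in=∅ out={g}
  n1: in={g} out={g,s}
  n2: in={s} out={g,s}
  n3: in={g,s} out={g,s}
  n4: in={g,s} out={g,s}
  n5: in={s} out={s}
  n6: in={s} out=∅

Interfere edges:
  a: {g,s}
  g: {a,s,u,x}
  s: {a,g,u,x}
  u: {g,s}
  x: {g,s}

Colouring:
  clique {a,g,s} ⇒ need ≥ 3
  3-colouring: R0={g}  R1={s}  R2={a,u,x}
  χ = 3

Answer: 3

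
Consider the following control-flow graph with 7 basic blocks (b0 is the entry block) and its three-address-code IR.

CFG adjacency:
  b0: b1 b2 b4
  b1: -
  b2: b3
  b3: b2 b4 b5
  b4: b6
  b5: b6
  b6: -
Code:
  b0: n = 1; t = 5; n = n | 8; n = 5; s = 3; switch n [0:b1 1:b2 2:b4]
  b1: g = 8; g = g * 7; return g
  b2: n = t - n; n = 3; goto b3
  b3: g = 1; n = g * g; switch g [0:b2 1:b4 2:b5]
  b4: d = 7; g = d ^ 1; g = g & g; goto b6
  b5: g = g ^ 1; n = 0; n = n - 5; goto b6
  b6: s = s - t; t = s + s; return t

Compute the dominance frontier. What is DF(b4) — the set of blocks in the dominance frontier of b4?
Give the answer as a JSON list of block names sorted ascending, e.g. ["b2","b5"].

Answer: ["b6"]

Derivation:
idom tree: b1←b0 b2←b0 b3←b2 b4←b0 b5←b3 b6←b0
Join-block Dom:
  b2: preds {b0,b3}: {b0} ∩ {b0,b2,b3} = {b0}; idom=b0
  b4: preds {b0,b3}: {b0} ∩ {b0,b2,b3} = {b0}; idom=b0
  b6: preds {b4,b5}: {b0,b4} ∩ {b0,b2,b3,b5} = {b0}; idom=b0

DF derivation:
  b2←b0: walk · to b0
  b2←b3: walk b3→b2 to b0
  b4←b0: walk · to b0
  b4←b3: walk b3→b2 to b0
  b6←b4: walk b4 to b0
  b6←b5: walk b5→b3→b2 to b0
  b0 → ∅
  b1 → ∅
  b2 → {b2,b4,b6}
  b3 → {b2,b4,b6}
  b4 → {b6}
  b5 → {b6}
  b6 → ∅

DF(b4) = ["b6"]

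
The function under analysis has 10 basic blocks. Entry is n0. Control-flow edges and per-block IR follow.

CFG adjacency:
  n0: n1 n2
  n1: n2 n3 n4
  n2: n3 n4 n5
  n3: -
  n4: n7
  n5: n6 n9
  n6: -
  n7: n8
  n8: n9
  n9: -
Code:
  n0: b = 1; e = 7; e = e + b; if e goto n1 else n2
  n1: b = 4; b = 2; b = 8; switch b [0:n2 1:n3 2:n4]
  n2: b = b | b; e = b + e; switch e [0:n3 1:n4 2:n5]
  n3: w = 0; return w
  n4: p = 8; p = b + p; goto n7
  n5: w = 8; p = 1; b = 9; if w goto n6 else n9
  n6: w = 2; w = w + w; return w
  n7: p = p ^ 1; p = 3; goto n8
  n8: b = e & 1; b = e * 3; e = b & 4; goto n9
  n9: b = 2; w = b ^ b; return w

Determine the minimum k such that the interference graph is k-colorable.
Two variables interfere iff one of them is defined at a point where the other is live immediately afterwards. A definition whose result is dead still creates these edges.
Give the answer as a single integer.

Block summaries:
  n0 def {b,e} use ∅
  n1 def {b} use ∅
  n2 def {b,e} use {b,e}
  n3 def {w} use ∅
  n4 def {p} use {b}
  n5 def {b,p,w} use ∅
  n6 def {w} use ∅
  n7 def {p} use {p}
  n8 def {b,e} use {e}
  n9 def {b,w} use ∅

Backward fixpoint:
  n0: in=∅ out={b,e}
  n1: in={e} out={b,e}
  n2: in={b,e} out={b,e}
  n3: in=∅ out=∅
  n4: in={b,e} out={e,p}
  n5: in=∅ out=∅
  n6: in=∅ out=∅
  n7: in={e,p} out={e}
  n8: in={e} out=∅
  n9: in=∅ out=∅

Interfere edges:
  b↔{e,p,w}
  e↔{b,p}
  p↔{b,e,w}
  w↔{b,p}

Registers:
  lower bound: {b,e,p} mutually conflict ⇒ χ ≥ 3
  assign b→r0 e→r2 p→r1 w→r2 — no edge inside a register ⇒ χ ≤ 3
  χ = 3

Answer: 3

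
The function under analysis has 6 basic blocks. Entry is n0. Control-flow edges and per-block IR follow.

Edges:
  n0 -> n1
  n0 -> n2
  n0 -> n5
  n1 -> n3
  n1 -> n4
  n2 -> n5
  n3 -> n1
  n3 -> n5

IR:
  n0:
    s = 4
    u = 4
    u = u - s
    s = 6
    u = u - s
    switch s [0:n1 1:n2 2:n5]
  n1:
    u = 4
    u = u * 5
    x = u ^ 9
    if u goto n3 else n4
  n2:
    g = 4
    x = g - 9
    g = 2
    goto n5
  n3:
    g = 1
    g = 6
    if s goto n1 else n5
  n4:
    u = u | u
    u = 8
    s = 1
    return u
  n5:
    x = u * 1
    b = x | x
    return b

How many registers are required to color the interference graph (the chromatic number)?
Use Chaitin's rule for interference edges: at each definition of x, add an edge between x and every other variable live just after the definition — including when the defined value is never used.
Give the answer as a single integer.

def/use:
  n0: {s,u} / ∅
  n1: {u,x} / ∅
  n2: {g,x} / ∅
  n3: {g} / {s}
  n4: {s,u} / {u}
  n5: {b,x} / {u}

Liveness:
  n0: in=∅ out={s,u}
  n1: in={s} out={s,u}
  n2: in={u} out={u}
  n3: in={s,u} out={s,u}
  n4: in={u} out=∅
  n5: in={u} out=∅

Interfere edges:
  b↔∅
  g↔{s,u}
  s↔{g,u,x}
  u↔{g,s,x}
  x↔{s,u}

Chromatic number:
  lower bound: {g,s,u} mutually conflict ⇒ χ ≥ 3
  assign b→c0 g→c2 s→c0 u→c1 x→c2 — no edge inside a register ⇒ χ ≤ 3
  χ = 3

Answer: 3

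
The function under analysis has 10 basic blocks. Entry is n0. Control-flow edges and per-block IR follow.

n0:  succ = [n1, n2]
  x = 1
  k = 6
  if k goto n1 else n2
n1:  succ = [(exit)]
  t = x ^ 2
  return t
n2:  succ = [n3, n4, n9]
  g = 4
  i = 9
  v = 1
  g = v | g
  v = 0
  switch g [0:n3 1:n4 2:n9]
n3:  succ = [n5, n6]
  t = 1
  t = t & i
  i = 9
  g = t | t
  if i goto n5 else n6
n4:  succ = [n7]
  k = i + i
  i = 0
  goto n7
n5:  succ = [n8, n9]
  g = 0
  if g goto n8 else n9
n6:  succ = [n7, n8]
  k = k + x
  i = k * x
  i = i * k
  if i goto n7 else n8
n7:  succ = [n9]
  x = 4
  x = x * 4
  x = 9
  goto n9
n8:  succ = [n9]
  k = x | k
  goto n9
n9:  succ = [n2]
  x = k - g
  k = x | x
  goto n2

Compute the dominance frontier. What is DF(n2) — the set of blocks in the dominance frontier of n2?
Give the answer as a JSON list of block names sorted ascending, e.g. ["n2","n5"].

Answer: ["n2"]

Derivation:
idom tree: n1←n0 n2←n0 n3←n2 n4←n2 n5←n3 n6←n3 n7←n2 n8←n3 n9←n2
Dom∩ at merges:
  n2: preds {n0,n9}: {n0} ∩ {n0,n2,n9} = {n0}; idom=n0
  n7: preds {n4,n6}: {n0,n2,n4} ∩ {n0,n2,n3,n6} = {n0,n2}; idom=n2
  n8: preds {n5,n6}: {n0,n2,n3,n5} ∩ {n0,n2,n3,n6} = {n0,n2,n3}; idom=n3
  n9: preds {n2,n5,n7,n8}: {n0,n2} ∩ {n0,n2,n3,n5} ∩ {n0,n2,n7} ∩ {n0,n2,n3,n8} = {n0,n2}; idom=n2

Frontier:
  join n2 pred n0: · stop@n0
  join n2 pred n9: n9→n2 stop@n0
  join n7 pred n4: n4 stop@n2
  join n7 pred n6: n6→n3 stop@n2
  join n8 pred n5: n5 stop@n3
  join n8 pred n6: n6 stop@n3
  join n9 pred n2: · stop@n2
  join n9 pred n5: n5→n3 stop@n2
  join n9 pred n7: n7 stop@n2
  join n9 pred n8: n8→n3 stop@n2
  n0 → ∅
  n1 → ∅
  n2 → {n2}
  n3 → {n7,n9}
  n4 → {n7}
  n5 → {n8,n9}
  n6 → {n7,n8}
  n7 → {n9}
  n8 → {n9}
  n9 → {n2}

DF(n2) = ["n2"]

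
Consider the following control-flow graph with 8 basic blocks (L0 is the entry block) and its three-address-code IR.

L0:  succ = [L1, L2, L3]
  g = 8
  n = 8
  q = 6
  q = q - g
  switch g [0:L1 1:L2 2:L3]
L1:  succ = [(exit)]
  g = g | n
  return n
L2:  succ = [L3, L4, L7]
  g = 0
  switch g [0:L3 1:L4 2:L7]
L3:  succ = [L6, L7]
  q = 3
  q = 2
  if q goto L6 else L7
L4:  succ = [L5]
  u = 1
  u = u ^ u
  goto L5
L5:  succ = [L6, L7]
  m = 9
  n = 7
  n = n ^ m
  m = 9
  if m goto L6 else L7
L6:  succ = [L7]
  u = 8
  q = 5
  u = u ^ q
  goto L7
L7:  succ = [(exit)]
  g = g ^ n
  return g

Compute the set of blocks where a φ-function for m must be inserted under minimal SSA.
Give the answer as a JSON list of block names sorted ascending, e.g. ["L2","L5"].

Answer: ["L6", "L7"]

Working:
idom tree: L1←L0 L2←L0 L3←L0 L4←L2 L5←L4 L6←L0 L7←L0
Join-block Dom:
  L3: preds {L0,L2}: {L0} ∩ {L0,L2} = {L0}; idom=L0
  L6: preds {L3,L5}: {L0,L3} ∩ {L0,L2,L4,L5} = {L0}; idom=L0
  L7: preds {L2,L3,L5,L6}: {L0,L2} ∩ {L0,L3} ∩ {L0,L2,L4,L5} ∩ {L0,L6} = {L0}; idom=L0

DF walk-up:
  L3←L0: walk · to L0
  L3←L2: walk L2 to L0
  L6←L3: walk L3 to L0
  L6←L5: walk L5→L4→L2 to L0
  L7←L2: walk L2 to L0
  L7←L3: walk L3 to L0
  L7←L5: walk L5→L4→L2 to L0
  L7←L6: walk L6 to L0
  L0 → ∅
  L1 → ∅
  L2 → {L3,L6,L7}
  L3 → {L6,L7}
  L4 → {L6,L7}
  L5 → {L6,L7}
  L6 → {L7}
  L7 → ∅

φ for m: defs {L5}
  DF⁺ = {L6,L7}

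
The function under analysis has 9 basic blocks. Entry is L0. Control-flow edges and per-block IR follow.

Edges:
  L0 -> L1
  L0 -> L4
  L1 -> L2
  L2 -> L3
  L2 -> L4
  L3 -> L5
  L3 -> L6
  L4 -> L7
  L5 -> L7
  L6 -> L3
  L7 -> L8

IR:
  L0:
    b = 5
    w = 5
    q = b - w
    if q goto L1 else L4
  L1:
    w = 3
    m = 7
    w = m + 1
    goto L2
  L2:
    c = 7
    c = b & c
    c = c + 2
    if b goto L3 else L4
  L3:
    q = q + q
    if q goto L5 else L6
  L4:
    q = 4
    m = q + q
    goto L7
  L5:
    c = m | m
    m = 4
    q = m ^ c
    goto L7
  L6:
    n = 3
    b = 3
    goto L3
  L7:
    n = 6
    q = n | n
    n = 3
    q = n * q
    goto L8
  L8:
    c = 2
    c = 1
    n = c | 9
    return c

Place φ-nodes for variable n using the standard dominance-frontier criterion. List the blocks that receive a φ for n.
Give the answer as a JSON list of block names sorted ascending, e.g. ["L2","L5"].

Answer: ["L3", "L7"]

Working:
idom tree: L1←L0 L2←L1 L3←L2 L4←L0 L5←L3 L6←L3 L7←L0 L8←L7
Join-block Dom:
  L3: preds {L2,L6}: {L0,L1,L2} ∩ {L0,L1,L2,L3,L6} = {L0,L1,L2}; idom=L2
  L4: preds {L0,L2}: {L0} ∩ {L0,L1,L2} = {L0}; idom=L0
  L7: preds {L4,L5}: {L0,L4} ∩ {L0,L1,L2,L3,L5} = {L0}; idom=L0

DF walk-up:
  join L3 pred L2: · stop@L2
  join L3 pred L6: L6→L3 stop@L2
  join L4 pred L0: · stop@L0
  join L4 pred L2: L2→L1 stop@L0
  join L7 pred L4: L4 stop@L0
  join L7 pred L5: L5→L3→L2→L1 stop@L0
  DF(L0)=∅
  DF(L1)={L4,L7}
  DF(L2)={L4,L7}
  DF(L3)={L3,L7}
  DF(L4)={L7}
  DF(L5)={L7}
  DF(L6)={L3}
  DF(L7)=∅
  DF(L8)=∅

φ for n: defs {L6,L7,L8}
  DF⁺ = {L3,L7}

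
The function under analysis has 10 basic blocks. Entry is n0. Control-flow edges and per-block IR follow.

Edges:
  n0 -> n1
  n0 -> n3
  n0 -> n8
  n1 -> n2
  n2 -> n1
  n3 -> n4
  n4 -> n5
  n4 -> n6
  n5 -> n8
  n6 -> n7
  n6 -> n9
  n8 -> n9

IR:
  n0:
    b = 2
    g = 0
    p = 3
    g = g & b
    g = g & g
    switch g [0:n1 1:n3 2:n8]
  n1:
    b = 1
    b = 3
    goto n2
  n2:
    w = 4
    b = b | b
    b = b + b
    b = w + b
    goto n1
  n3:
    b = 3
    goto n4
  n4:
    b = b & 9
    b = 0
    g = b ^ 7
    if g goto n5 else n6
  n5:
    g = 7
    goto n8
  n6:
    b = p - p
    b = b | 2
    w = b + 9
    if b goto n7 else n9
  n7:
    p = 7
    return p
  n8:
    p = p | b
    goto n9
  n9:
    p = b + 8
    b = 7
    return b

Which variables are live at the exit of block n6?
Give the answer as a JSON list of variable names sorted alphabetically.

Per-block:
  n0 def {b,g,p} use ∅
  n1 def {b} use ∅
  n2 def {b,w} use {b}
  n3 def {b} use ∅
  n4 def {b,g} use {b}
  n5 def {g} use ∅
  n6 def {b,w} use {p}
  n7 def {p} use ∅
  n8 def {p} use {b,p}
  n9 def {b,p} use {b}

Backward fixpoint:
  n0 li=∅ lo={b,p}
  n1 li=∅ lo={b}
  n2 li={b} lo=∅
  n3 li={p} lo={b,p}
  n4 li={b,p} lo={b,p}
  n5 li={b,p} lo={b,p}
  n6 li={p} lo={b}
  n7 li=∅ lo=∅
  n8 li={b,p} lo={b}
  n9 li={b} lo=∅

live-out(n6) = ["b"]

Answer: ["b"]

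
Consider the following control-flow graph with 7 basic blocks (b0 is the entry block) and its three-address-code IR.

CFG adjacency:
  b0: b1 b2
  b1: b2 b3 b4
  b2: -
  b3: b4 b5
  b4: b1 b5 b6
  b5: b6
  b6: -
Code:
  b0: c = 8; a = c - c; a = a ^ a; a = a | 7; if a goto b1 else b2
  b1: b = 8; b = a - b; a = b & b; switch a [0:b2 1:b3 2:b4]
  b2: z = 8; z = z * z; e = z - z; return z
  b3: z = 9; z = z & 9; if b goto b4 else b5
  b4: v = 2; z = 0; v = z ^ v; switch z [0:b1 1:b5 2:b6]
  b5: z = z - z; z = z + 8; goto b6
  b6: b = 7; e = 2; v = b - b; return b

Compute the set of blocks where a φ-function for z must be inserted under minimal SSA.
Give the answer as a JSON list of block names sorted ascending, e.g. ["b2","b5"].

idom tree: b1←b0 b2←b0 b3←b1 b4←b1 b5←b1 b6←b1
Dom∩ at merges:
  b1: preds {b0,b4}: {b0} ∩ {b0,b1,b4} = {b0}; idom=b0
  b2: preds {b0,b1}: {b0} ∩ {b0,b1} = {b0}; idom=b0
  b4: preds {b1,b3}: {b0,b1} ∩ {b0,b1,b3} = {b0,b1}; idom=b1
  b5: preds {b3,b4}: {b0,b1,b3} ∩ {b0,b1,b4} = {b0,b1}; idom=b1
  b6: preds {b4,b5}: {b0,b1,b4} ∩ {b0,b1,b5} = {b0,b1}; idom=b1

Frontier:
  b1←b0: walk · to b0
  b1←b4: walk b4→b1 to b0
  b2←b0: walk · to b0
  b2←b1: walk b1 to b0
  b4←b1: walk · to b1
  b4←b3: walk b3 to b1
  b5←b3: walk b3 to b1
  b5←b4: walk b4 to b1
  b6←b4: walk b4 to b1
  b6←b5: walk b5 to b1
  b0: DF=∅
  b1: DF={b1,b2}
  b2: DF=∅
  b3: DF={b4,b5}
  b4: DF={b1,b5,b6}
  b5: DF={b6}
  b6: DF=∅

φ for z: defs {b2,b3,b4,b5}
  DF⁺ = {b1,b2,b4,b5,b6}

Answer: ["b1", "b2", "b4", "b5", "b6"]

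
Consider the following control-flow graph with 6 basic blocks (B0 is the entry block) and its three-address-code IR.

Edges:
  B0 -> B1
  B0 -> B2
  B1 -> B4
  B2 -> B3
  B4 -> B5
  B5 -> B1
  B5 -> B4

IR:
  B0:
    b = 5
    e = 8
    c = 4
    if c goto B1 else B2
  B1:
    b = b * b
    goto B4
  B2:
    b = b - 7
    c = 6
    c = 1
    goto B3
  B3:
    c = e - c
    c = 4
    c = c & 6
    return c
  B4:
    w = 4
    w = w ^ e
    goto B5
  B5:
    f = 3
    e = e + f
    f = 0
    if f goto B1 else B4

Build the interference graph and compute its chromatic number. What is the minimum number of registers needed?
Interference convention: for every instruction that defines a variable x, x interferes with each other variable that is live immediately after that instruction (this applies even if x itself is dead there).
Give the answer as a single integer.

Answer: 3

Derivation:
Per-block:
  B0: def={b,c,e} ue=∅
  B1: def={b} ue={b}
  B2: def={b,c} ue={b}
  B3: def={c} ue={c,e}
  B4: def={w} ue={e}
  B5: def={e,f} ue={e}

Backward fixpoint:
  live B0: ∅→{b,e}
  live B1: {b,e}→{b,e}
  live B2: {b,e}→{c,e}
  live B3: {c,e}→∅
  live B4: {b,e}→{b,e}
  live B5: {b,e}→{b,e}

Interfere edges:
  b↔{c,e,f,w}
  c↔{b,e}
  e↔{b,c,f,w}
  f↔{b,e}
  w↔{b,e}

Registers:
  {b,c,e} pairwise interfere (3-clique) ⇒ χ ≥ 3
  3-colouring: r0={b}  r1={e}  r2={c,f,w}
  χ = 3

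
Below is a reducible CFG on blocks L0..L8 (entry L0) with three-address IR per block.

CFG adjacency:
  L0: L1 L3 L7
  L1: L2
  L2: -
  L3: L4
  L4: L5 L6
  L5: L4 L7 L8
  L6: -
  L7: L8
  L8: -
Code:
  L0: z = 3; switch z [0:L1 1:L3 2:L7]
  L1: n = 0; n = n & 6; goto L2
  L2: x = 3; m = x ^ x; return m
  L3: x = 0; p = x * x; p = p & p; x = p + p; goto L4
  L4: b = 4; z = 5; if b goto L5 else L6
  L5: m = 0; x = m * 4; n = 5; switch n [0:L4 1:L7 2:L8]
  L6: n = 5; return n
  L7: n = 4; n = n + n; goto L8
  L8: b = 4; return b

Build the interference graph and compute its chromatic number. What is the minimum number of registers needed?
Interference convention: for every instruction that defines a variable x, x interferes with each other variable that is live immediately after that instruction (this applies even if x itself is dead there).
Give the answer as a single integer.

Answer: 2

Derivation:
def/use:
  L0 def {z} use ∅
  L1 def {n} use ∅
  L2 def {m,x} use ∅
  L3 def {p,x} use ∅
  L4 def {b,z} use ∅
  L5 def {m,n,x} use ∅
  L6 def {n} use ∅
  L7 def {n} use ∅
  L8 def {b} use ∅

Liveness:
  L0: in=∅ out=∅
  L1: in=∅ out=∅
  L2: in=∅ out=∅
  L3: in=∅ out=∅
  L4: in=∅ out=∅
  L5: in=∅ out=∅
  L6: in=∅ out=∅
  L7: in=∅ out=∅
  L8: in=∅ out=∅

Conflict graph:
  b↔{z}
  m↔∅
  n↔∅
  p↔∅
  x↔∅
  z↔{b}

Colouring:
  lower bound: {b,z} mutually conflict ⇒ χ ≥ 2
  2-colouring: R0={b,m,n,p,x}  R1={z}
  χ = 2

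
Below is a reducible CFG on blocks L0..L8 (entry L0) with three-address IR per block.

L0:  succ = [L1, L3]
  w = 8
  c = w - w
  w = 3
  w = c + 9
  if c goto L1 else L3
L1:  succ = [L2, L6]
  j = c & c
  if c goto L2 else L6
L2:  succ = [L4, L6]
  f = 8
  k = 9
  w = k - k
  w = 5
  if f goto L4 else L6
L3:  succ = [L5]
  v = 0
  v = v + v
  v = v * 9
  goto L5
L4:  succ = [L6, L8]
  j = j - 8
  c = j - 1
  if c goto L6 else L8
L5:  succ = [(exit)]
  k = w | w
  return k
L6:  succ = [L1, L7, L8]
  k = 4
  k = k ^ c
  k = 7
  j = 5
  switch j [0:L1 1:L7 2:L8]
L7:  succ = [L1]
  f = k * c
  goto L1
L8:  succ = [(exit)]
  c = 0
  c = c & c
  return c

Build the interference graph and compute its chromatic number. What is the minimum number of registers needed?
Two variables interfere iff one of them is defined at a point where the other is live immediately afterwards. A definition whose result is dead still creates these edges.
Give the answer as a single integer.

Block summaries:
  L0: def={c,w} ue=∅
  L1: def={j} ue={c}
  L2: def={f,k,w} ue=∅
  L3: def={v} ue=∅
  L4: def={c,j} ue={j}
  L5: def={k} ue={w}
  L6: def={j,k} ue={c}
  L7: def={f} ue={c,k}
  L8: def={c} ue=∅

Backward fixpoint:
  L0: in=∅ out={c,w}
  L1: in={c} out={c,j}
  L2: in={c,j} out={c,j}
  L3: in={w} out={w}
  L4: in={j} out={c}
  L5: in={w} out=∅
  L6: in={c} out={c,k}
  L7: in={c,k} out={c}
  L8: in=∅ out=∅

Interference:
  c↔{f,j,k,w}
  f↔{c,j,k,w}
  j↔{c,f,k,w}
  k↔{c,f,j}
  v↔{w}
  w↔{c,f,j,v}

Chromatic number:
  lower bound: {c,f,j,k} mutually conflict ⇒ χ ≥ 4
  4-colouring: R0={c,v}  R1={f}  R2={j}  R3={k,w}
  χ = 4

Answer: 4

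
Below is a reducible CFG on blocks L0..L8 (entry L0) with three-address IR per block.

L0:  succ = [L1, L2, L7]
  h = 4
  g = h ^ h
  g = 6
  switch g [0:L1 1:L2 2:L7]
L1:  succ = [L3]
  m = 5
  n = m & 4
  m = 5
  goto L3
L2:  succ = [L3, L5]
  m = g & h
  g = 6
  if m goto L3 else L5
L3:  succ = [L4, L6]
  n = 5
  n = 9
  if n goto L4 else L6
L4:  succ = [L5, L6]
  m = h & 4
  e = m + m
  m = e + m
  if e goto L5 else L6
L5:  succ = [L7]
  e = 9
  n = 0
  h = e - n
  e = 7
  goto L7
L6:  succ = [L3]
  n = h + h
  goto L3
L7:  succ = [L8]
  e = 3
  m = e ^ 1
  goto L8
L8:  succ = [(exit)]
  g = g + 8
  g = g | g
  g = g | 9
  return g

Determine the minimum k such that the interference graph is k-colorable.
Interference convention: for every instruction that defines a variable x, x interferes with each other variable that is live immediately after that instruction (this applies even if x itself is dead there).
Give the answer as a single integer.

Per-block:
  L0: def={g,h} ue=∅
  L1: def={m,n} ue=∅
  L2: def={g,m} ue={g,h}
  L3: def={n} ue=∅
  L4: def={e,m} ue={h}
  L5: def={e,h,n} ue=∅
  L6: def={n} ue={h}
  L7: def={e,m} ue=∅
  L8: def={g} ue={g}

Live sets:
  live L0: ∅→{g,h}
  live L1: {g,h}→{g,h}
  live L2: {g,h}→{g,h}
  live L3: {g,h}→{g,h}
  live L4: {g,h}→{g,h}
  live L5: {g}→{g}
  live L6: {g,h}→{g,h}
  live L7: {g}→{g}
  live L8: {g}→∅

Interfere edges:
  e↔{g,h,m,n}
  g↔{e,h,m,n}
  h↔{e,g,m,n}
  m↔{e,g,h}
  n↔{e,g,h}

Registers:
  lower bound: {e,g,h,m} mutually conflict ⇒ χ ≥ 4
  assign e→r0 g→r1 h→r2 m→r3 n→r3 — no edge inside a register ⇒ χ ≤ 4
  χ = 4

Answer: 4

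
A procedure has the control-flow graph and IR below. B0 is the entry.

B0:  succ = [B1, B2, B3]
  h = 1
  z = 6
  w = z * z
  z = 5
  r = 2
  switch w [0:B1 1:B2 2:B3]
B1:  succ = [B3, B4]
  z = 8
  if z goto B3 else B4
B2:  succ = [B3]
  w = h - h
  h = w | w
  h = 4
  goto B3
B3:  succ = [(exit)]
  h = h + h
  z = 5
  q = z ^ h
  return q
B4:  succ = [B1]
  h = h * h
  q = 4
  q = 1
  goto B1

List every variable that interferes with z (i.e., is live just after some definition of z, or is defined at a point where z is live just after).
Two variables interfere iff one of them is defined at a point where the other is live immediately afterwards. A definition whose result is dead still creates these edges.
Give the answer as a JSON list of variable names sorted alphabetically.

Answer: ["h", "w"]

Working:
Per-block:
  B0: def={h,r,w,z} ue=∅
  B1: def={z} ue=∅
  B2: def={h,w} ue={h}
  B3: def={h,q,z} ue={h}
  B4: def={h,q} ue={h}

Backward fixpoint:
  B0 li=∅ lo={h}
  B1 li={h} lo={h}
  B2 li={h} lo={h}
  B3 li={h} lo=∅
  B4 li={h} lo={h}

Interfere edges:
  h — {q,r,w,z}
  q — {h}
  r — {h,w}
  w — {h,r,z}
  z — {h,w}

N(z) = ["h", "w"]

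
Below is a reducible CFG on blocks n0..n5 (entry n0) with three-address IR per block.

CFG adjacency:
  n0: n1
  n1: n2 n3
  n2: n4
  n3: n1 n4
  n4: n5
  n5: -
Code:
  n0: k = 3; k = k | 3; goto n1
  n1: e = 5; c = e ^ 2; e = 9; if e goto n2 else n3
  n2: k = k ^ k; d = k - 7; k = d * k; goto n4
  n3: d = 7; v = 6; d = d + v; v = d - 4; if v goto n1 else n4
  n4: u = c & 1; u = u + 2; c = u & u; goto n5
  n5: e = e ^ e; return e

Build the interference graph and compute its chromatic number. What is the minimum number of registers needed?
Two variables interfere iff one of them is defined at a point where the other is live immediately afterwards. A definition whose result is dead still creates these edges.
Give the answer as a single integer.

Block summaries:
  n0: {k} / ∅
  n1: {c,e} / ∅
  n2: {d,k} / {k}
  n3: {d,v} / ∅
  n4: {c,u} / {c}
  n5: {e} / {e}

Live sets:
  n0: in=∅ out={k}
  n1: in={k} out={c,e,k}
  n2: in={c,e,k} out={c,e}
  n3: in={c,e,k} out={c,e,k}
  n4: in={c,e} out={e}
  n5: in={e} out=∅

Interfere edges:
  c — {d,e,k,v}
  d — {c,e,k,v}
  e — {c,d,k,u,v}
  k — {c,d,e,v}
  u — {e}
  v — {c,d,e,k}

Registers:
  lower bound: {c,d,e,k,v} mutually conflict ⇒ χ ≥ 5
  5-colouring: c0={e}  c1={c,u}  c2={d}  c3={k}  c4={v}
  χ = 5

Answer: 5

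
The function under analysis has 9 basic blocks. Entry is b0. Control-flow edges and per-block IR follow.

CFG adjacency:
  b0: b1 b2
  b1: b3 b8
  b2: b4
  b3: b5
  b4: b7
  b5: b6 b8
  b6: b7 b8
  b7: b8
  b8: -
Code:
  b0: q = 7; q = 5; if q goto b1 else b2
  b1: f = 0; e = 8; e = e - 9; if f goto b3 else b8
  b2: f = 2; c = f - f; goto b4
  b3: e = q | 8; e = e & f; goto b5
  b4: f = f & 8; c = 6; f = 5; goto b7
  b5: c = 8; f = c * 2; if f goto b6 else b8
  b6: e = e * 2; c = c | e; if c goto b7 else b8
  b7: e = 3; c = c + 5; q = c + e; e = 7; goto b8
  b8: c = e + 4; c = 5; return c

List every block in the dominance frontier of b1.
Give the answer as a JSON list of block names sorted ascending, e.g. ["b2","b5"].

Answer: ["b7", "b8"]

Analysis:
idom tree: b1←b0 b2←b0 b3←b1 b4←b2 b5←b3 b6←b5 b7←b0 b8←b0
Dom at joins:
  b7: preds {b4,b6}: {b0,b2,b4} ∩ {b0,b1,b3,b5,b6} = {b0}; idom=b0
  b8: preds {b1,b5,b6,b7}: {b0,b1} ∩ {b0,b1,b3,b5} ∩ {b0,b1,b3,b5,b6} ∩ {b0,b7} = {b0}; idom=b0

DF walk-up:
  join b7 pred b4: b4→b2 stop@b0
  join b7 pred b6: b6→b5→b3→b1 stop@b0
  join b8 pred b1: b1 stop@b0
  join b8 pred b5: b5→b3→b1 stop@b0
  join b8 pred b6: b6→b5→b3→b1 stop@b0
  join b8 pred b7: b7 stop@b0
  b0 → ∅
  b1 → {b7,b8}
  b2 → {b7}
  b3 → {b7,b8}
  b4 → {b7}
  b5 → {b7,b8}
  b6 → {b7,b8}
  b7 → {b8}
  b8 → ∅

DF(b1) = ["b7", "b8"]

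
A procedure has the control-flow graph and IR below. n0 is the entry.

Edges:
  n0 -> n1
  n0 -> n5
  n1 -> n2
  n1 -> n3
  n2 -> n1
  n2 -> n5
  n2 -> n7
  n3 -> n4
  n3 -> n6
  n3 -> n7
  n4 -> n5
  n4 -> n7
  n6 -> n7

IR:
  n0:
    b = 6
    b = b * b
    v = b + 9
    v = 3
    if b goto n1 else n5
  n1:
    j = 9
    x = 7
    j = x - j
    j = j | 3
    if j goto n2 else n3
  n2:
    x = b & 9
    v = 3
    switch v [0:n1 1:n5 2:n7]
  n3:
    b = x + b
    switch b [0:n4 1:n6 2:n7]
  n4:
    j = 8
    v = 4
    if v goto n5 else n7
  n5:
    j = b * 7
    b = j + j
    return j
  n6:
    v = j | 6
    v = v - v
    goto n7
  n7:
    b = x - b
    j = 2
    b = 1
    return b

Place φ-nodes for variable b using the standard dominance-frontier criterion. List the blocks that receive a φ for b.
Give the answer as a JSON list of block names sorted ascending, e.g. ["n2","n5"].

idom tree: n1←n0 n2←n1 n3←n1 n4←n3 n5←n0 n6←n3 n7←n1
Join-block Dom:
  n1: preds {n0,n2}: {n0} ∩ {n0,n1,n2} = {n0}; idom=n0
  n5: preds {n0,n2,n4}: {n0} ∩ {n0,n1,n2} ∩ {n0,n1,n3,n4} = {n0}; idom=n0
  n7: preds {n2,n3,n4,n6}: {n0,n1,n2} ∩ {n0,n1,n3} ∩ {n0,n1,n3,n4} ∩ {n0,n1,n3,n6} = {n0,n1}; idom=n1

DF derivation:
  join n1 pred n0: · stop@n0
  join n1 pred n2: n2→n1 stop@n0
  join n5 pred n0: · stop@n0
  join n5 pred n2: n2→n1 stop@n0
  join n5 pred n4: n4→n3→n1 stop@n0
  join n7 pred n2: n2 stop@n1
  join n7 pred n3: n3 stop@n1
  join n7 pred n4: n4→n3 stop@n1
  join n7 pred n6: n6→n3 stop@n1
  n0: DF=∅
  n1: DF={n1,n5}
  n2: DF={n1,n5,n7}
  n3: DF={n5,n7}
  n4: DF={n5,n7}
  n5: DF=∅
  n6: DF={n7}
  n7: DF=∅

φ for b: defs {n0,n3,n5,n7}
  DF⁺ = {n5,n7}

Answer: ["n5", "n7"]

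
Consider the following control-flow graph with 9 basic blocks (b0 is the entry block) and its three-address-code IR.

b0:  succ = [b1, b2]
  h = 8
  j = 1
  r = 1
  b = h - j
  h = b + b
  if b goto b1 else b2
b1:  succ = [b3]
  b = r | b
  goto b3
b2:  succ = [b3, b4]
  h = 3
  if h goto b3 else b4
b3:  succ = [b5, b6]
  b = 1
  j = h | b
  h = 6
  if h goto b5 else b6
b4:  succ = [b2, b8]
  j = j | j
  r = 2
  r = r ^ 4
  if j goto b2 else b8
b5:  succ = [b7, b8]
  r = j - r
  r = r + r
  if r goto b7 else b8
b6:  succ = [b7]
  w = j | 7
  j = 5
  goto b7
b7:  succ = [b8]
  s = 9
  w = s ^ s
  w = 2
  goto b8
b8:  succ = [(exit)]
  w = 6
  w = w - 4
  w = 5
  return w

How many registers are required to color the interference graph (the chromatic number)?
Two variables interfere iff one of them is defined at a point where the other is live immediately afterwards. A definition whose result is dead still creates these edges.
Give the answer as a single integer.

def/use:
  b0: def={b,h,j,r} ue=∅
  b1: def={b} ue={b,r}
  b2: def={h} ue=∅
  b3: def={b,h,j} ue={h}
  b4: def={j,r} ue={j}
  b5: def={r} ue={j,r}
  b6: def={j,w} ue={j}
  b7: def={s,w} ue=∅
  b8: def={w} ue=∅

Live sets:
  b0: in=∅ out={b,h,j,r}
  b1: in={b,h,r} out={h,r}
  b2: in={j,r} out={h,j,r}
  b3: in={h,r} out={j,r}
  b4: in={j} out={j,r}
  b5: in={j,r} out=∅
  b6: in={j} out=∅
  b7: in=∅ out=∅
  b8: in=∅ out=∅

Interference:
  b↔{h,j,r}
  h↔{b,j,r}
  j↔{b,h,r}
  r↔{b,h,j}
  s↔∅
  w↔∅

Chromatic number:
  {b,h,j,r} pairwise interfere (4-clique) ⇒ χ ≥ 4
  assign b→c0 h→c1 j→c2 r→c3 s→c0 w→c0 — no edge inside a register ⇒ χ ≤ 4
  χ = 4

Answer: 4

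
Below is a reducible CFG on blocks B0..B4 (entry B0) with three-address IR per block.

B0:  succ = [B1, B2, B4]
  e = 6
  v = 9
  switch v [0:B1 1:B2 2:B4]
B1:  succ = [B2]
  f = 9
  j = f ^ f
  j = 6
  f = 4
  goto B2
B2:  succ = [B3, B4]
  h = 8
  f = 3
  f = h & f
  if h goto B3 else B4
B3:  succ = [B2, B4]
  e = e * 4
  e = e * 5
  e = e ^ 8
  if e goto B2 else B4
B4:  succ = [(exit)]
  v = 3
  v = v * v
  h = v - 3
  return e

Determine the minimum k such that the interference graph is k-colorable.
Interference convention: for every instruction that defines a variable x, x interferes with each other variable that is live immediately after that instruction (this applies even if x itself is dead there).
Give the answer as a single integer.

Block summaries:
  B0: def={e,v} ue=∅
  B1: def={f,j} ue=∅
  B2: def={f,h} ue=∅
  B3: def={e} ue={e}
  B4: def={h,v} ue={e}

Liveness:
  live B0: ∅→{e}
  live B1: {e}→{e}
  live B2: {e}→{e}
  live B3: {e}→{e}
  live B4: {e}→∅

Interference:
  e: {f,h,j,v}
  f: {e,h}
  h: {e,f}
  j: {e}
  v: {e}

Chromatic number:
  clique {e,f,h} ⇒ need ≥ 3
  assign e→R0 f→R1 h→R2 j→R1 v→R1 — no edge inside a register ⇒ χ ≤ 3
  χ = 3

Answer: 3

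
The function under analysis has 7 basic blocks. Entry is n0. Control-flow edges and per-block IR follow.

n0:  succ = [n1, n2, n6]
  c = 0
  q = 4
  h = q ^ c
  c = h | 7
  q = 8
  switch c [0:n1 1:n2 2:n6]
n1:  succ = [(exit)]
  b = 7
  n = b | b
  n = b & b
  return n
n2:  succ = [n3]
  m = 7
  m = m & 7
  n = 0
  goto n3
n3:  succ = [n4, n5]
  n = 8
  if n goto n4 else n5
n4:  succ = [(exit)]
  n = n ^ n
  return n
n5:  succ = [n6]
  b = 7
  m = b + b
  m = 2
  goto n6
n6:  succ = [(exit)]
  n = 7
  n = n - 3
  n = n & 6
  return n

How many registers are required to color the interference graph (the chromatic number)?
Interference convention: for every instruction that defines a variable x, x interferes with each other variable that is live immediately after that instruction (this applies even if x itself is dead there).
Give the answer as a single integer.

Per-block:
  n0 def {c,h,q} use ∅
  n1 def {b,n} use ∅
  n2 def {m,n} use ∅
  n3 def {n} use ∅
  n4 def {n} use {n}
  n5 def {b,m} use ∅
  n6 def {n} use ∅

Backward fixpoint:
  live n0: ∅→∅
  live n1: ∅→∅
  live n2: ∅→∅
  live n3: ∅→{n}
  live n4: {n}→∅
  live n5: ∅→∅
  live n6: ∅→∅

Interfere edges:
  b: {n}
  c: {q}
  h: ∅
  m: ∅
  n: {b}
  q: {c}

Chromatic number:
  clique {b,n} ⇒ need ≥ 2
  2-colouring: R0={b,c,h,m}  R1={n,q}
  χ = 2

Answer: 2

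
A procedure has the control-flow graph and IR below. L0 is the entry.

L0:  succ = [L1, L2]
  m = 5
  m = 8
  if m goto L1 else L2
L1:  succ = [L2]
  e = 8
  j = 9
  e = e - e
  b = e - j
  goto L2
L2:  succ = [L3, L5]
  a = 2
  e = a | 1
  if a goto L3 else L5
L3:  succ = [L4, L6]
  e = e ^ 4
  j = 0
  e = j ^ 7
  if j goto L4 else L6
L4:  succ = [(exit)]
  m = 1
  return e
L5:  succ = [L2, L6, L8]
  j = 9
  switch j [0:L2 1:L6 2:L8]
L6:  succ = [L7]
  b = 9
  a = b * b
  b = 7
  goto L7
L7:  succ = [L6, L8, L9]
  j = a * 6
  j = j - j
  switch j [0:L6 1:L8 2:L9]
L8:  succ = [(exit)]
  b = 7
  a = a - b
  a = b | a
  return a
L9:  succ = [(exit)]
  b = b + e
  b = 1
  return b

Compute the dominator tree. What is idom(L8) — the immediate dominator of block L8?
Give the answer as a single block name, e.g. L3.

idom tree: L1←L0 L2←L0 L3←L2 L4←L3 L5←L2 L6←L2 L7←L6 L8←L2 L9←L7
Join-block Dom:
  L2: preds {L0,L1,L5}: {L0} ∩ {L0,L1} ∩ {L0,L2,L5} = {L0}; idom=L0
  L6: preds {L3,L5,L7}: {L0,L2,L3} ∩ {L0,L2,L5} ∩ {L0,L2,L6,L7} = {L0,L2}; idom=L2
  L8: preds {L5,L7}: {L0,L2,L5} ∩ {L0,L2,L6,L7} = {L0,L2}; idom=L2

idom(L8) = L2

Answer: L2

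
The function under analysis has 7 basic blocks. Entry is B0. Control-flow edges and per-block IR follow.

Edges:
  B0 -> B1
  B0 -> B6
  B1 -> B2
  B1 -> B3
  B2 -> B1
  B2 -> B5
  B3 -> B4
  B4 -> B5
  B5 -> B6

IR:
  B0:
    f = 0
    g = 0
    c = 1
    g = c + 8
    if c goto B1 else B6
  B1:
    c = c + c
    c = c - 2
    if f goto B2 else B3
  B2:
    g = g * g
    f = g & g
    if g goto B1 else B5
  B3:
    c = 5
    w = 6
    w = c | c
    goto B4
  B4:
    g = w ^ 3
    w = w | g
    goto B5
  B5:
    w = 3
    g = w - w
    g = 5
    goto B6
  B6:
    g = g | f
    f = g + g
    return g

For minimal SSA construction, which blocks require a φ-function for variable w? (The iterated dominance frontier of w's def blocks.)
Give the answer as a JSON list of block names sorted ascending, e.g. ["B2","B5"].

idom tree: B1←B0 B2←B1 B3←B1 B4←B3 B5←B1 B6←B0
Dom at joins:
  B1: preds {B0,B2}: {B0} ∩ {B0,B1,B2} = {B0}; idom=B0
  B5: preds {B2,B4}: {B0,B1,B2} ∩ {B0,B1,B3,B4} = {B0,B1}; idom=B1
  B6: preds {B0,B5}: {B0} ∩ {B0,B1,B5} = {B0}; idom=B0

Frontier:
  B1←B0: walk · to B0
  B1←B2: walk B2→B1 to B0
  B5←B2: walk B2 to B1
  B5←B4: walk B4→B3 to B1
  B6←B0: walk · to B0
  B6←B5: walk B5→B1 to B0
  B0 → ∅
  B1 → {B1,B6}
  B2 → {B1,B5}
  B3 → {B5}
  B4 → {B5}
  B5 → {B6}
  B6 → ∅

φ for w: defs {B3,B4,B5}
  DF⁺ = {B5,B6}

Answer: ["B5", "B6"]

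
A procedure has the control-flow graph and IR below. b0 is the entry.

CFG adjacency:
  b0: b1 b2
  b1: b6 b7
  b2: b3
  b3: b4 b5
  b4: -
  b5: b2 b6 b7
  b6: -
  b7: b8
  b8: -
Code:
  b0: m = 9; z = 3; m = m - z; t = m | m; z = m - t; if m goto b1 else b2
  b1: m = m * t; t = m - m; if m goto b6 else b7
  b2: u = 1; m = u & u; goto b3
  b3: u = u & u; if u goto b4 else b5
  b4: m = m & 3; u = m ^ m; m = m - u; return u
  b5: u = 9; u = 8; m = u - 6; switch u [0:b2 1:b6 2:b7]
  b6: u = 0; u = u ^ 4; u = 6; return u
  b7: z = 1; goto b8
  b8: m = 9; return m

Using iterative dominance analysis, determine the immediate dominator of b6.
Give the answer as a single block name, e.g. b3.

Answer: b0

Analysis:
idom tree: b1←b0 b2←b0 b3←b2 b4←b3 b5←b3 b6←b0 b7←b0 b8←b7
Join-block Dom:
  b2: preds {b0,b5}: {b0} ∩ {b0,b2,b3,b5} = {b0}; idom=b0
  b6: preds {b1,b5}: {b0,b1} ∩ {b0,b2,b3,b5} = {b0}; idom=b0
  b7: preds {b1,b5}: {b0,b1} ∩ {b0,b2,b3,b5} = {b0}; idom=b0

idom(b6) = b0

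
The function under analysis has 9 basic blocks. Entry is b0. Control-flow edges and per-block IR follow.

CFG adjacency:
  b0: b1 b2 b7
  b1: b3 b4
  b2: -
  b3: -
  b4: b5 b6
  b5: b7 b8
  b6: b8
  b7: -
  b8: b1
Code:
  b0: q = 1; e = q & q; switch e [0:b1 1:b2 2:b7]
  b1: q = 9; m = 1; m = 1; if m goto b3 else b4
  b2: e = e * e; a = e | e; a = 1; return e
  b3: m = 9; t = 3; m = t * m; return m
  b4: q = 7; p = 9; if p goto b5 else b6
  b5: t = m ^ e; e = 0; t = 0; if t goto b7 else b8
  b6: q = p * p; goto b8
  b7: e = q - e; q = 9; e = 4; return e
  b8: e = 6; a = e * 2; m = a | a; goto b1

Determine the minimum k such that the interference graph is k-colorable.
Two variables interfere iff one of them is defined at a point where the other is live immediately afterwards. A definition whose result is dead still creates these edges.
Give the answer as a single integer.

Answer: 4

Working:
def/use:
  b0 def {e,q} use ∅
  b1 def {m,q} use ∅
  b2 def {a,e} use {e}
  b3 def {m,t} use ∅
  b4 def {p,q} use ∅
  b5 def {e,t} use {e,m}
  b6 def {q} use {p}
  b7 def {e,q} use {e,q}
  b8 def {a,e,m} use ∅

Backward fixpoint:
  b0: in=∅ out={e,q}
  b1: in={e} out={e,m}
  b2: in={e} out=∅
  b3: in=∅ out=∅
  b4: in={e,m} out={e,m,p,q}
  b5: in={e,m,q} out={e,q}
  b6: in={p} out=∅
  b7: in={e,q} out=∅
  b8: in=∅ out={e}

Conflict graph:
  a↔{e}
  e↔{a,m,p,q,t}
  m↔{e,p,q,t}
  p↔{e,m,q}
  q↔{e,m,p,t}
  t↔{e,m,q}

Colouring:
  lower bound: {e,m,p,q} mutually conflict ⇒ χ ≥ 4
  assign a→r1 e→r0 m→r1 p→r3 q→r2 t→r3 — no edge inside a register ⇒ χ ≤ 4
  χ = 4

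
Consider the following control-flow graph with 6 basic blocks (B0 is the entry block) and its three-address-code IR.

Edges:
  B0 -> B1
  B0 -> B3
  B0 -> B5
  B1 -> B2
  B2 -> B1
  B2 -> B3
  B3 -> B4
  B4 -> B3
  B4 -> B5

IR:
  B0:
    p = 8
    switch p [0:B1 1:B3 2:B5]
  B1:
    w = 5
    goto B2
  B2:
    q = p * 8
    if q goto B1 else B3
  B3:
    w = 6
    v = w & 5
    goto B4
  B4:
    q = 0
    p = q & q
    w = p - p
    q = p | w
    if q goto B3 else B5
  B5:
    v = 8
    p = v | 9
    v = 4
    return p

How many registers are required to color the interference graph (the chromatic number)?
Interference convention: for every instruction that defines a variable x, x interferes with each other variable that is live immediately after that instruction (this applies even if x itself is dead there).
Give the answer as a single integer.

Answer: 2

Analysis:
def/use:
  B0 def {p} use ∅
  B1 def {w} use ∅
  B2 def {q} use {p}
  B3 def {v,w} use ∅
  B4 def {p,q,w} use ∅
  B5 def {p,v} use ∅

Liveness:
  live B0: ∅→{p}
  live B1: {p}→{p}
  live B2: {p}→{p}
  live B3: ∅→∅
  live B4: ∅→∅
  live B5: ∅→∅

Interfere edges:
  p: {q,v,w}
  q: {p}
  v: {p}
  w: {p}

Chromatic number:
  clique {p,q} ⇒ need ≥ 2
  assign p→c0 q→c1 v→c1 w→c1 — no edge inside a register ⇒ χ ≤ 2
  χ = 2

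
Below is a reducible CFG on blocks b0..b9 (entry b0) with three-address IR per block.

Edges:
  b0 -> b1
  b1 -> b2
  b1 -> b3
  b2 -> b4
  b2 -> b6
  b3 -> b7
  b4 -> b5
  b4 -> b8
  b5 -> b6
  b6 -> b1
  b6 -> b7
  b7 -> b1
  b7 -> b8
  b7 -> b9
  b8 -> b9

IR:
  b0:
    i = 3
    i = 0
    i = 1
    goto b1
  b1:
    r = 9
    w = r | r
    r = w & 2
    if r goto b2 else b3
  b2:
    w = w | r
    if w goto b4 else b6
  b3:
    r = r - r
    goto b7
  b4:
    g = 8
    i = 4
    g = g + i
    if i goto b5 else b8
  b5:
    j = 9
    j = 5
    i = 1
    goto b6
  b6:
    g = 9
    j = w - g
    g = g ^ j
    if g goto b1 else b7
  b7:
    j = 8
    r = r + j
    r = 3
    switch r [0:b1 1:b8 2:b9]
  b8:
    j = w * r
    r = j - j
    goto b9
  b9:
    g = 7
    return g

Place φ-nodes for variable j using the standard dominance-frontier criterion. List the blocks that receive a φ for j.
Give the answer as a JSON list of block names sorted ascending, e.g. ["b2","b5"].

Answer: ["b1", "b6", "b7", "b8", "b9"]

Derivation:
idom tree: b1←b0 b2←b1 b3←b1 b4←b2 b5←b4 b6←b2 b7←b1 b8←b1 b9←b1
Join-block Dom:
  b1: preds {b0,b6,b7}: {b0} ∩ {b0,b1,b2,b6} ∩ {b0,b1,b7} = {b0}; idom=b0
  b6: preds {b2,b5}: {b0,b1,b2} ∩ {b0,b1,b2,b4,b5} = {b0,b1,b2}; idom=b2
  b7: preds {b3,b6}: {b0,b1,b3} ∩ {b0,b1,b2,b6} = {b0,b1}; idom=b1
  b8: preds {b4,b7}: {b0,b1,b2,b4} ∩ {b0,b1,b7} = {b0,b1}; idom=b1
  b9: preds {b7,b8}: {b0,b1,b7} ∩ {b0,b1,b8} = {b0,b1}; idom=b1

Frontier:
  b1←b0: walk · to b0
  b1←b6: walk b6→b2→b1 to b0
  b1←b7: walk b7→b1 to b0
  b6←b2: walk · to b2
  b6←b5: walk b5→b4 to b2
  b7←b3: walk b3 to b1
  b7←b6: walk b6→b2 to b1
  b8←b4: walk b4→b2 to b1
  b8←b7: walk b7 to b1
  b9←b7: walk b7 to b1
  b9←b8: walk b8 to b1
  DF(b0)=∅
  DF(b1)={b1}
  DF(b2)={b1,b7,b8}
  DF(b3)={b7}
  DF(b4)={b6,b8}
  DF(b5)={b6}
  DF(b6)={b1,b7}
  DF(b7)={b1,b8,b9}
  DF(b8)={b9}
  DF(b9)=∅

φ for j: defs {b5,b6,b7,b8}
  DF⁺ = {b1,b6,b7,b8,b9}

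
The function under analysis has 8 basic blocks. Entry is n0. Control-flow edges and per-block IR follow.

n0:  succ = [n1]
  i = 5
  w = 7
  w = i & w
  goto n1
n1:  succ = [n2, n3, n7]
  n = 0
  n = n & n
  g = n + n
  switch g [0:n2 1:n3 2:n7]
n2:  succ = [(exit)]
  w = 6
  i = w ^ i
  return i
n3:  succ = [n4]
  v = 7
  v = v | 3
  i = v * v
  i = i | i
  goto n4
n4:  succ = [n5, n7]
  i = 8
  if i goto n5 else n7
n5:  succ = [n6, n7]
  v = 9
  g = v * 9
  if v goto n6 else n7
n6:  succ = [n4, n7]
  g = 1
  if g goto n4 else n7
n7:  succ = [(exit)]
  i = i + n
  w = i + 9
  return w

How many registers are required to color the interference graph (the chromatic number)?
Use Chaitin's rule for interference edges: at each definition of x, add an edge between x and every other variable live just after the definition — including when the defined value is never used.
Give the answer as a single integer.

Per-block:
  n0 def {i,w} use ∅
  n1 def {g,n} use ∅
  n2 def {i,w} use {i}
  n3 def {i,v} use ∅
  n4 def {i} use ∅
  n5 def {g,v} use ∅
  n6 def {g} use ∅
  n7 def {i,w} use {i,n}

Liveness:
  n0 li=∅ lo={i}
  n1 li={i} lo={i,n}
  n2 li={i} lo=∅
  n3 li={n} lo={n}
  n4 li={n} lo={i,n}
  n5 li={i,n} lo={i,n}
  n6 li={i,n} lo={i,n}
  n7 li={i,n} lo=∅

Interference:
  g: {i,n,v}
  i: {g,n,v,w}
  n: {g,i,v}
  v: {g,i,n}
  w: {i}

Registers:
  lower bound: {g,i,n,v} mutually conflict ⇒ χ ≥ 4
  4-colouring: r0={i}  r1={g,w}  r2={n}  r3={v}
  χ = 4

Answer: 4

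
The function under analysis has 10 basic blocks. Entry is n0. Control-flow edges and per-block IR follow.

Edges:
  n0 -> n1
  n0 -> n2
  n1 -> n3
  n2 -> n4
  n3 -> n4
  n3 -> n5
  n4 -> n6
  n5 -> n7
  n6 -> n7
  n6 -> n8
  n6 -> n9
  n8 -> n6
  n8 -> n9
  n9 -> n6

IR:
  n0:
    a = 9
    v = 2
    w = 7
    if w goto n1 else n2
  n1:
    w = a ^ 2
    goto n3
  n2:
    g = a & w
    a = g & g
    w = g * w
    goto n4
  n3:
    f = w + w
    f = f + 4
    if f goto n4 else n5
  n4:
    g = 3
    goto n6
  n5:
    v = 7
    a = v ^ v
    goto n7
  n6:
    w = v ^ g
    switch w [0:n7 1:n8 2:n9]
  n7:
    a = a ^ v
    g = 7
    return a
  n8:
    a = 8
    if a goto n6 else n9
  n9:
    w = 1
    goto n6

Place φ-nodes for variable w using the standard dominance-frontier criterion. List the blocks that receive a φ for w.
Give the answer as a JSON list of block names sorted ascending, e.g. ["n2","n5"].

idom tree: n1←n0 n2←n0 n3←n1 n4←n0 n5←n3 n6←n4 n7←n0 n8←n6 n9←n6
Dom at joins:
  n4: preds {n2,n3}: {n0,n2} ∩ {n0,n1,n3} = {n0}; idom=n0
  n6: preds {n4,n8,n9}: {n0,n4} ∩ {n0,n4,n6,n8} ∩ {n0,n4,n6,n9} = {n0,n4}; idom=n4
  n7: preds {n5,n6}: {n0,n1,n3,n5} ∩ {n0,n4,n6} = {n0}; idom=n0
  n9: preds {n6,n8}: {n0,n4,n6} ∩ {n0,n4,n6,n8} = {n0,n4,n6}; idom=n6

DF derivation:
  join n4 pred n2: n2 stop@n0
  join n4 pred n3: n3→n1 stop@n0
  join n6 pred n4: · stop@n4
  join n6 pred n8: n8→n6 stop@n4
  join n6 pred n9: n9→n6 stop@n4
  join n7 pred n5: n5→n3→n1 stop@n0
  join n7 pred n6: n6→n4 stop@n0
  join n9 pred n6: · stop@n6
  join n9 pred n8: n8 stop@n6
  n0: DF=∅
  n1: DF={n4,n7}
  n2: DF={n4}
  n3: DF={n4,n7}
  n4: DF={n7}
  n5: DF={n7}
  n6: DF={n6,n7}
  n7: DF=∅
  n8: DF={n6,n9}
  n9: DF={n6}

φ for w: defs {n0,n1,n2,n6,n9}
  DF⁺ = {n4,n6,n7}

Answer: ["n4", "n6", "n7"]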